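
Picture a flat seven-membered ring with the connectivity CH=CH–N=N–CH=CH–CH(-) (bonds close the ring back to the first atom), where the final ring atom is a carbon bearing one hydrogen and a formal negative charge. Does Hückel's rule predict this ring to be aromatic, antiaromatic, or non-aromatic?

Antiaromatic

All ring atoms are sp² and supply a p orbital to the ring (each doubly-bonded ring atom is sp² with one p-orbital electron; each sp² =N– keeps its lone pair in-plane and puts one electron into the π system; the carbanion's lone pair occupies the p orbital); the conjugation is uninterrupted.
Adding the contributions, 3 × 2 = 6 from the double-bond units + 2 from the CH(-) atom = 8.
8 is a 4n count (n = 2), so the planar conjugated ring is antiaromatic.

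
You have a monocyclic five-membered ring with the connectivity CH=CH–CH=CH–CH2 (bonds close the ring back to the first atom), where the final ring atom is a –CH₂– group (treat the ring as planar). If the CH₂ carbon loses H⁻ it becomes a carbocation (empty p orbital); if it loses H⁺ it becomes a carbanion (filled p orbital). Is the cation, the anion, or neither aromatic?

In both ions every ring atom is sp² and contributes a p orbital, so both rings are fully conjugated.
Cation: 2 × 2 + 0 = 4 π electrons → 4(1), antiaromatic.
Anion: 2 × 2 + 2 = 6 π electrons → 4(1)+2, aromatic.

The anion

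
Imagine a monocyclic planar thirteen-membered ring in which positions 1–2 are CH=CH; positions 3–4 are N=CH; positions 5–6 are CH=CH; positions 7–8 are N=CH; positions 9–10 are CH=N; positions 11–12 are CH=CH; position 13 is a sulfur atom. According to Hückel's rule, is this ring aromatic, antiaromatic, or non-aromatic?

The p orbitals form a continuous loop: every atom in a ring double bond is sp² and brings one electron to the p orbital; the doubly-bonded nitrogens are pyridine-type — their lone pairs lie in the ring plane, leaving one electron in the p orbital; the sulfur donates one lone pair from its p orbital. The ring is fully conjugated.
Adding the contributions, 6 × 2 = 12 from the double-bond units + 2 from the S atom = 14.
With 14 π electrons (n = 3), the Hückel 4n+2 condition holds.

Aromatic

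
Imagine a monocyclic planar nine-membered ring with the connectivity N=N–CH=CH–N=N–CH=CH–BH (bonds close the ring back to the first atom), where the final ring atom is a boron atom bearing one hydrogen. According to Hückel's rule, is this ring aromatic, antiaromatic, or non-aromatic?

Antiaromatic

The p orbitals form a continuous loop: the double-bond atoms are sp², each contributing one p electron; the doubly-bonded nitrogens are pyridine-type — their lone pairs lie in the ring plane, leaving one electron in the p orbital; the boron has an empty p orbital. The ring is fully conjugated.
Tallying contributions gives 4 × 2 = 8 from the double-bond units + 0 from the BH atom = 8.
8 = 4(2); a planar, fully conjugated 4n system is antiaromatic.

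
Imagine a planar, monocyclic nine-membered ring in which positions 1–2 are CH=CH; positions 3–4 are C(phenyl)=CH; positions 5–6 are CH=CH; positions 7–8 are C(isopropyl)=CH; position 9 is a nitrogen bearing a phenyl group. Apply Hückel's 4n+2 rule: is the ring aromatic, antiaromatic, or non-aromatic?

Aromatic

Check conjugation: every atom in a ring double bond is sp² and brings one electron to the p orbital; the pyrrole-type nitrogen donates its lone pair from the p orbital — every position has a p orbital, so the cyclic π system is continuous.
π-electron count: 4 × 2 = 8 from the double-bond units + 2 from the N(phenyl) atom = 10.
Since 10 = 4·2 + 2, the ring meets the 4n+2 criterion.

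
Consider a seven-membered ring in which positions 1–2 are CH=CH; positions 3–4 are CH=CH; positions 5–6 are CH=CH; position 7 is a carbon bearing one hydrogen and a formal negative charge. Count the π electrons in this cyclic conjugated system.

All ring atoms are sp² and supply a p orbital to the ring (the double-bond atoms are sp², each contributing one p electron; the carbanion's lone pair occupies the p orbital); the conjugation is uninterrupted.
Tallying contributions gives 3 × 2 = 6 from the double-bond units + 2 from the CH(-) atom = 8.

8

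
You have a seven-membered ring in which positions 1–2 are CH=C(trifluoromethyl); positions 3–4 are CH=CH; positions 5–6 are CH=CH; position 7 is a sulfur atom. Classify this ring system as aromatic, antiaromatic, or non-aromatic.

All ring atoms are sp² and supply a p orbital to the ring (the double-bond atoms are sp², each contributing one p electron; the sulfur donates one lone pair from its p orbital); the conjugation is uninterrupted.
Counting π electrons: 3 × 2 = 6 from the double-bond units + 2 from the S atom = 8.
8 is a 4n count (n = 2), so the planar conjugated ring is antiaromatic.

Antiaromatic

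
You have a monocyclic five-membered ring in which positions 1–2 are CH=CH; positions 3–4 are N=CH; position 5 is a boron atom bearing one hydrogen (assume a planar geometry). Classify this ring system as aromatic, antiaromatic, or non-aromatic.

Antiaromatic

Check conjugation: each doubly-bonded ring atom is sp² with one p-orbital electron; each =N– nitrogen is pyridine-type (lone pair in the sp² plane, one electron in the p orbital); the boron has an empty p orbital — every position has a p orbital, so the cyclic π system is continuous.
π-electron count: 2 × 2 = 4 from the double-bond units + 0 from the BH atom = 4.
A 4n π count (4, n = 1) in a planar conjugated ring means antiaromatic.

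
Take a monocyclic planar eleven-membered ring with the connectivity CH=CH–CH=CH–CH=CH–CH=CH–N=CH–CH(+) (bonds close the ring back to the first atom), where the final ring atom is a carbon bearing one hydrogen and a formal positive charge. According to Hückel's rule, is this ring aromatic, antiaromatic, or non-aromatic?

Every ring atom contributes a p orbital perpendicular to the ring (each doubly-bonded ring atom is sp² with one p-orbital electron; the doubly-bonded nitrogens are pyridine-type — their lone pairs lie in the ring plane, leaving one electron in the p orbital; the carbocation has an empty p orbital), so the π system is cyclic and fully conjugated.
π-electron count: 5 × 2 = 10 from the double-bond units + 0 from the CH(+) atom = 10.
That gives a 4n+2 count (10, n = 2).

Aromatic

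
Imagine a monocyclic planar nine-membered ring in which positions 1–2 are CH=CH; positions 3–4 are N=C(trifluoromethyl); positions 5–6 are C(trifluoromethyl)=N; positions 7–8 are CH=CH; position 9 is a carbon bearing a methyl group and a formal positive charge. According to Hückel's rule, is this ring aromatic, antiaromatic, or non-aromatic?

Antiaromatic

Check conjugation: every atom in a ring double bond is sp² and brings one electron to the p orbital; each =N– nitrogen is pyridine-type (lone pair in the sp² plane, one electron in the p orbital); the carbocation has an empty p orbital — every position has a p orbital, so the cyclic π system is continuous.
π-electron count: 4 × 2 = 8 from the double-bond units + 0 from the C(methyl)(+) atom = 8.
A 4n π count (8, n = 2) in a planar conjugated ring means antiaromatic.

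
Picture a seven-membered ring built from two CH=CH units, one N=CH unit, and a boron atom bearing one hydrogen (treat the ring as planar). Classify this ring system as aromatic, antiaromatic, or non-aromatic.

Check conjugation: the double-bond atoms are sp², each contributing one p electron; the doubly-bonded nitrogens are pyridine-type — their lone pairs lie in the ring plane, leaving one electron in the p orbital; the boron has an empty p orbital — every position has a p orbital, so the cyclic π system is continuous.
Adding the contributions, 3 × 2 = 6 from the double-bond units + 0 from the BH atom = 6.
Since 6 = 4·1 + 2, the ring meets the 4n+2 criterion.

Aromatic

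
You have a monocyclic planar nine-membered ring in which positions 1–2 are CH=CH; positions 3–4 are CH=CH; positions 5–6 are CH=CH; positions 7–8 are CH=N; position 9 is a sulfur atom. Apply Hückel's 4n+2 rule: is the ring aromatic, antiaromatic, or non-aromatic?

Aromatic

All ring atoms are sp² and supply a p orbital to the ring (every atom in a ring double bond is sp² and brings one electron to the p orbital; each =N– nitrogen is pyridine-type (lone pair in the sp² plane, one electron in the p orbital); the sulfur donates one lone pair from its p orbital); the conjugation is uninterrupted.
π-electron count: 4 × 2 = 8 from the double-bond units + 2 from the S atom = 10.
10 = 4(2) + 2, which satisfies Hückel's 4n+2 rule.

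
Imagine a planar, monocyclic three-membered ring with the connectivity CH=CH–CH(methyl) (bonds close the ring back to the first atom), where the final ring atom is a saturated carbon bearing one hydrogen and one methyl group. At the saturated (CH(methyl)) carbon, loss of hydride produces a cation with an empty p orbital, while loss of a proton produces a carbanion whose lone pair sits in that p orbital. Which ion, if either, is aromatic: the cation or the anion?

The cation

Both ions have a continuous loop of p orbitals — each ring atom is sp².
Cation: 1 × 2 + 0 = 2 π electrons → 4(0)+2, aromatic.
Anion: 1 × 2 + 2 = 4 π electrons → 4(1), antiaromatic.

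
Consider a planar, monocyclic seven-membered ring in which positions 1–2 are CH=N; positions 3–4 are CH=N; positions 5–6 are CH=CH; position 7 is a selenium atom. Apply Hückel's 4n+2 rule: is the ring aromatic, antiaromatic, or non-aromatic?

Every ring atom contributes a p orbital perpendicular to the ring (each doubly-bonded ring atom is sp² with one p-orbital electron; each =N– nitrogen is pyridine-type (lone pair in the sp² plane, one electron in the p orbital); the selenium donates one lone pair from its p orbital), so the π system is cyclic and fully conjugated.
π-electron count: 3 × 2 = 6 from the double-bond units + 2 from the Se atom = 8.
A 4n π count (8, n = 2) in a planar conjugated ring means antiaromatic.

Antiaromatic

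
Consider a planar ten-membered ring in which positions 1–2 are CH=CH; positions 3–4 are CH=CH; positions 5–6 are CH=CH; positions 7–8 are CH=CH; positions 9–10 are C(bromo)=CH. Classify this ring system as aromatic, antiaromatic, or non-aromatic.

All ring atoms are sp² and supply a p orbital to the ring (each doubly-bonded ring atom is sp² with one p-orbital electron); the conjugation is uninterrupted.
Adding the contributions, 5 × 2 = 10 from the 5 double-bond units.
Since 10 = 4·2 + 2, the ring meets the 4n+2 criterion.

Aromatic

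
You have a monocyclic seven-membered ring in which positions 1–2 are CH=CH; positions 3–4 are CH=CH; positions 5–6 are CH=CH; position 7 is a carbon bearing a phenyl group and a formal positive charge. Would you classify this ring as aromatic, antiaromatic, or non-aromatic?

Every ring atom contributes a p orbital perpendicular to the ring (each doubly-bonded ring atom is sp² with one p-orbital electron; the carbocation has an empty p orbital), so the π system is cyclic and fully conjugated.
π-electron count: 3 × 2 = 6 from the double-bond units + 0 from the C(phenyl)(+) atom = 6.
With 6 π electrons (n = 1), the Hückel 4n+2 condition holds.

Aromatic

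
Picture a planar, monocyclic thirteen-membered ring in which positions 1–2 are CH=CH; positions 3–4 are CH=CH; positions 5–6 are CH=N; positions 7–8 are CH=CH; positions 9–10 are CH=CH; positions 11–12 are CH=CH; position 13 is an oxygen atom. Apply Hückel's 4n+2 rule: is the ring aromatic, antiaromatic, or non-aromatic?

Aromatic

Every ring atom contributes a p orbital perpendicular to the ring (every atom in a ring double bond is sp² and brings one electron to the p orbital; the doubly-bonded nitrogens are pyridine-type — their lone pairs lie in the ring plane, leaving one electron in the p orbital; the oxygen donates one lone pair from its p orbital), so the π system is cyclic and fully conjugated.
Adding the contributions, 6 × 2 = 12 from the double-bond units + 2 from the O atom = 14.
Since 14 = 4·3 + 2, the ring meets the 4n+2 criterion.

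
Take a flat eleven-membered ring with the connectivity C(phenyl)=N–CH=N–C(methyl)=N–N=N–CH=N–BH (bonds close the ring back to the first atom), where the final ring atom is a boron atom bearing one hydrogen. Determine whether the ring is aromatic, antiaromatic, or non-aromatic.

Every ring atom contributes a p orbital perpendicular to the ring (every atom in a ring double bond is sp² and brings one electron to the p orbital; each =N– nitrogen is pyridine-type (lone pair in the sp² plane, one electron in the p orbital); the boron has an empty p orbital), so the π system is cyclic and fully conjugated.
π-electron count: 5 × 2 = 10 from the double-bond units + 0 from the BH atom = 10.
10 = 4(2) + 2, which satisfies Hückel's 4n+2 rule.

Aromatic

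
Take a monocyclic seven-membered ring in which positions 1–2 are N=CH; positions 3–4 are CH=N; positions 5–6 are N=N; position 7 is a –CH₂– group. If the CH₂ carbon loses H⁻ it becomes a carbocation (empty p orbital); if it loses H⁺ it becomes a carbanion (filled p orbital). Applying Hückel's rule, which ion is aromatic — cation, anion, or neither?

In either ion the ring is fully conjugated: every atom, including the new sp² carbon, supplies a p orbital.
Cation: 3 × 2 + 0 = 6 π electrons → 4(1)+2, aromatic.
Anion: 3 × 2 + 2 = 8 π electrons → 4(2), antiaromatic.

The cation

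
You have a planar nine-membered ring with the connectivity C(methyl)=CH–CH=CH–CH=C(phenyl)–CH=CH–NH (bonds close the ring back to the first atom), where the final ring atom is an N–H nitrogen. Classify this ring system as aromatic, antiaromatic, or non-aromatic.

Aromatic

All ring atoms are sp² and supply a p orbital to the ring (every atom in a ring double bond is sp² and brings one electron to the p orbital; the pyrrole-type nitrogen donates its lone pair from the p orbital); the conjugation is uninterrupted.
Adding the contributions, 4 × 2 = 8 from the double-bond units + 2 from the NH atom = 10.
That gives a 4n+2 count (10, n = 2).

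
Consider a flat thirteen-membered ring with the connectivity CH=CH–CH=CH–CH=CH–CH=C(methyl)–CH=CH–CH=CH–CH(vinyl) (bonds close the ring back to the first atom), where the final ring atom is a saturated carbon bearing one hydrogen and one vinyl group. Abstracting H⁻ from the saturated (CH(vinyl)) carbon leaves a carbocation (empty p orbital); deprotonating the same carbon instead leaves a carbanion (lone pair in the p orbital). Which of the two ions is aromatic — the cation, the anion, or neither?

Once that carbon is sp², every ring atom has a p orbital and both ions are fully conjugated.
Cation: 6 × 2 + 0 = 12 π electrons → 4(3), antiaromatic.
Anion: 6 × 2 + 2 = 14 π electrons → 4(3)+2, aromatic.

The anion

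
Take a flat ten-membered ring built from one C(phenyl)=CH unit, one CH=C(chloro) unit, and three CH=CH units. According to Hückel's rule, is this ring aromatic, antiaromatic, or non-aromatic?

Check conjugation: each doubly-bonded ring atom is sp² with one p-orbital electron — every position has a p orbital, so the cyclic π system is continuous.
Tallying contributions gives 5 × 2 = 10 from the 5 double-bond units.
10 = 4(2) + 2, which satisfies Hückel's 4n+2 rule.

Aromatic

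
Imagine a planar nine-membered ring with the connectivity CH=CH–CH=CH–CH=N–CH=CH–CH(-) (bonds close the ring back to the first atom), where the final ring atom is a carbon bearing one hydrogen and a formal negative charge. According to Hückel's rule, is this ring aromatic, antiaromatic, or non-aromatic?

Aromatic

Check conjugation: the double-bond atoms are sp², each contributing one p electron; the doubly-bonded nitrogens are pyridine-type — their lone pairs lie in the ring plane, leaving one electron in the p orbital; the carbanion's lone pair occupies the p orbital — every position has a p orbital, so the cyclic π system is continuous.
Counting π electrons: 4 × 2 = 8 from the double-bond units + 2 from the CH(-) atom = 10.
Since 10 = 4·2 + 2, the ring meets the 4n+2 criterion.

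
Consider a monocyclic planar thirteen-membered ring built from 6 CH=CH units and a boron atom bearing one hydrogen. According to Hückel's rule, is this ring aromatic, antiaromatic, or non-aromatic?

All ring atoms are sp² and supply a p orbital to the ring (every atom in a ring double bond is sp² and brings one electron to the p orbital; the boron has an empty p orbital); the conjugation is uninterrupted.
Counting π electrons: 6 × 2 = 12 from the double-bond units + 0 from the BH atom = 12.
With 12 = 4·3 π electrons, Hückel's rule classifies the planar ring as antiaromatic.

Antiaromatic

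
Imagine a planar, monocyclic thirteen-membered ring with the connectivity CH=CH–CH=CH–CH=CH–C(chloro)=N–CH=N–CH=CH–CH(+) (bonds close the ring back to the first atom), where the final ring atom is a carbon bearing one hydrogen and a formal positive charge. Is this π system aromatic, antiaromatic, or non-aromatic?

Every ring atom contributes a p orbital perpendicular to the ring (each doubly-bonded ring atom is sp² with one p-orbital electron; each sp² =N– keeps its lone pair in-plane and puts one electron into the π system; the carbocation has an empty p orbital), so the π system is cyclic and fully conjugated.
π-electron count: 6 × 2 = 12 from the double-bond units + 0 from the CH(+) atom = 12.
12 = 4(3); a planar, fully conjugated 4n system is antiaromatic.

Antiaromatic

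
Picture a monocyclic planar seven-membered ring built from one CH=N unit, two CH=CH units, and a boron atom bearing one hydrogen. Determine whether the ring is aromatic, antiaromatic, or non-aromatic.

Aromatic

Every ring atom contributes a p orbital perpendicular to the ring (each doubly-bonded ring atom is sp² with one p-orbital electron; each =N– nitrogen is pyridine-type (lone pair in the sp² plane, one electron in the p orbital); the boron has an empty p orbital), so the π system is cyclic and fully conjugated.
Adding the contributions, 3 × 2 = 6 from the double-bond units + 0 from the BH atom = 6.
Since 6 = 4·1 + 2, the ring meets the 4n+2 criterion.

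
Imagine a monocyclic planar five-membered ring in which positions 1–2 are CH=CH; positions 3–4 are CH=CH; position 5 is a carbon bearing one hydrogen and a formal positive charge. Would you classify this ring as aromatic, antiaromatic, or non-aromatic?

The p orbitals form a continuous loop: the double-bond atoms are sp², each contributing one p electron; the carbocation has an empty p orbital. The ring is fully conjugated.
Tallying contributions gives 2 × 2 = 4 from the double-bond units + 0 from the CH(+) atom = 4.
A 4n π count (4, n = 1) in a planar conjugated ring means antiaromatic.
(This ring is the cyclopentadienyl cation.)

Antiaromatic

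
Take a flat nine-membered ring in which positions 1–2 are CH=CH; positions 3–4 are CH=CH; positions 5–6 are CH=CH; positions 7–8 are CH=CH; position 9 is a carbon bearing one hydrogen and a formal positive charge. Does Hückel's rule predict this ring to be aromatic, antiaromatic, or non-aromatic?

Antiaromatic

All ring atoms are sp² and supply a p orbital to the ring (each doubly-bonded ring atom is sp² with one p-orbital electron; the carbocation has an empty p orbital); the conjugation is uninterrupted.
Counting π electrons: 4 × 2 = 8 from the double-bond units + 0 from the CH(+) atom = 8.
A 4n π count (8, n = 2) in a planar conjugated ring means antiaromatic.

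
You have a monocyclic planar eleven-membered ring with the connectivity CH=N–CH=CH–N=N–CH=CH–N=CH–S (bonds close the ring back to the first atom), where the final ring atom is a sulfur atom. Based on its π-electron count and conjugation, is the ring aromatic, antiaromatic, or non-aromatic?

All ring atoms are sp² and supply a p orbital to the ring (the double-bond atoms are sp², each contributing one p electron; each sp² =N– keeps its lone pair in-plane and puts one electron into the π system; the sulfur donates one lone pair from its p orbital); the conjugation is uninterrupted.
Tallying contributions gives 5 × 2 = 10 from the double-bond units + 2 from the S atom = 12.
With 12 = 4·3 π electrons, Hückel's rule classifies the planar ring as antiaromatic.

Antiaromatic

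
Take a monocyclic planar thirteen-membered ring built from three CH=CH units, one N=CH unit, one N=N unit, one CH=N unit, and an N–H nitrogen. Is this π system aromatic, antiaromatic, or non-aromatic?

All ring atoms are sp² and supply a p orbital to the ring (each doubly-bonded ring atom is sp² with one p-orbital electron; each sp² =N– keeps its lone pair in-plane and puts one electron into the π system; the pyrrole-type nitrogen donates its lone pair from the p orbital); the conjugation is uninterrupted.
Adding the contributions, 6 × 2 = 12 from the double-bond units + 2 from the NH atom = 14.
14 = 4(3) + 2, which satisfies Hückel's 4n+2 rule.

Aromatic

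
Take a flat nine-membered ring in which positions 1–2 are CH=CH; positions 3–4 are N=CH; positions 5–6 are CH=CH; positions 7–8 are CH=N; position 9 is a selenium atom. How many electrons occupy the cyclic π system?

10

Check conjugation: the double-bond atoms are sp², each contributing one p electron; each =N– nitrogen is pyridine-type (lone pair in the sp² plane, one electron in the p orbital); the selenium donates one lone pair from its p orbital — every position has a p orbital, so the cyclic π system is continuous.
Tallying contributions gives 4 × 2 = 8 from the double-bond units + 2 from the Se atom = 10.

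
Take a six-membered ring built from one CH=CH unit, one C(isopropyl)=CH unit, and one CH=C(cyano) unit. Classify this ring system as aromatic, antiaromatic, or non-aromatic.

The p orbitals form a continuous loop: the double-bond atoms are sp², each contributing one p electron. The ring is fully conjugated.
π-electron count: 3 × 2 = 6 from the 3 double-bond units.
Since 6 = 4·1 + 2, the ring meets the 4n+2 criterion.

Aromatic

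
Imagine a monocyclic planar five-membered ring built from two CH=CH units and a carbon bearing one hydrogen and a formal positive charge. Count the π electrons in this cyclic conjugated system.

4

All ring atoms are sp² and supply a p orbital to the ring (every atom in a ring double bond is sp² and brings one electron to the p orbital; the carbocation has an empty p orbital); the conjugation is uninterrupted.
Tallying contributions gives 2 × 2 = 4 from the double-bond units + 0 from the CH(+) atom = 4.
(The species described is the cyclopentadienyl cation.)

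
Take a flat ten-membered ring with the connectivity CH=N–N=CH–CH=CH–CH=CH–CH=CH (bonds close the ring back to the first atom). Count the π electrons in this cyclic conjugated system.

Every ring atom contributes a p orbital perpendicular to the ring (every atom in a ring double bond is sp² and brings one electron to the p orbital; the doubly-bonded nitrogens are pyridine-type — their lone pairs lie in the ring plane, leaving one electron in the p orbital), so the π system is cyclic and fully conjugated.
Counting π electrons: 5 × 2 = 10 from the 5 double-bond units.

10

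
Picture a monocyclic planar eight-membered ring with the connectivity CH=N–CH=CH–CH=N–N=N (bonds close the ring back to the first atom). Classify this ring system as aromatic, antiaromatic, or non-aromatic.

Antiaromatic

Check conjugation: the double-bond atoms are sp², each contributing one p electron; each sp² =N– keeps its lone pair in-plane and puts one electron into the π system — every position has a p orbital, so the cyclic π system is continuous.
Tallying contributions gives 4 × 2 = 8 from the 4 double-bond units.
A 4n π count (8, n = 2) in a planar conjugated ring means antiaromatic.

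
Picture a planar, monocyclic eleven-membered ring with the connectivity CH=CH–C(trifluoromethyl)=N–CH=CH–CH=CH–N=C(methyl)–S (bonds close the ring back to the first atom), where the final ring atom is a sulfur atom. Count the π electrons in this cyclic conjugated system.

Every ring atom contributes a p orbital perpendicular to the ring (every atom in a ring double bond is sp² and brings one electron to the p orbital; the doubly-bonded nitrogens are pyridine-type — their lone pairs lie in the ring plane, leaving one electron in the p orbital; the sulfur donates one lone pair from its p orbital), so the π system is cyclic and fully conjugated.
Counting π electrons: 5 × 2 = 10 from the double-bond units + 2 from the S atom = 12.

12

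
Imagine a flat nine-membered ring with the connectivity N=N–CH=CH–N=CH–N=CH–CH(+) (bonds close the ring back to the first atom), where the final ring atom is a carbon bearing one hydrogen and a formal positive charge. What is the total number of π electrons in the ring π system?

The p orbitals form a continuous loop: each doubly-bonded ring atom is sp² with one p-orbital electron; the doubly-bonded nitrogens are pyridine-type — their lone pairs lie in the ring plane, leaving one electron in the p orbital; the carbocation has an empty p orbital. The ring is fully conjugated.
Counting π electrons: 4 × 2 = 8 from the double-bond units + 0 from the CH(+) atom = 8.

8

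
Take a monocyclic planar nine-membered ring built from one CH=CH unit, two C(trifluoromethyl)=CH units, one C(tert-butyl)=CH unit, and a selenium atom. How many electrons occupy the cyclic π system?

10

The p orbitals form a continuous loop: each doubly-bonded ring atom is sp² with one p-orbital electron; the selenium donates one lone pair from its p orbital. The ring is fully conjugated.
Tallying contributions gives 4 × 2 = 8 from the double-bond units + 2 from the Se atom = 10.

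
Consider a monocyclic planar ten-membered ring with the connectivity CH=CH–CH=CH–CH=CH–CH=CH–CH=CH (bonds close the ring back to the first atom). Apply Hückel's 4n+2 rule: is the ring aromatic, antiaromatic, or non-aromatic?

Aromatic

All ring atoms are sp² and supply a p orbital to the ring (each doubly-bonded ring atom is sp² with one p-orbital electron); the conjugation is uninterrupted.
Adding the contributions, 5 × 2 = 10 from the 5 double-bond units.
With 10 π electrons (n = 2), the Hückel 4n+2 condition holds.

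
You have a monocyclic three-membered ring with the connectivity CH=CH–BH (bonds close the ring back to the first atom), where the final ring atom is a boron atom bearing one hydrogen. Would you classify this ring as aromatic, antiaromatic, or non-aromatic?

Aromatic

Check conjugation: every atom in a ring double bond is sp² and brings one electron to the p orbital; the boron has an empty p orbital — every position has a p orbital, so the cyclic π system is continuous.
Counting π electrons: 1 × 2 = 2 from the double-bond unit + 0 from the BH atom = 2.
2 = 4(0) + 2, which satisfies Hückel's 4n+2 rule.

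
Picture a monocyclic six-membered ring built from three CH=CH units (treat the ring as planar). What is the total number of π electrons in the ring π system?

Every ring atom contributes a p orbital perpendicular to the ring (each doubly-bonded ring atom is sp² with one p-orbital electron), so the π system is cyclic and fully conjugated.
π-electron count: 3 × 2 = 6 from the 3 double-bond units.

6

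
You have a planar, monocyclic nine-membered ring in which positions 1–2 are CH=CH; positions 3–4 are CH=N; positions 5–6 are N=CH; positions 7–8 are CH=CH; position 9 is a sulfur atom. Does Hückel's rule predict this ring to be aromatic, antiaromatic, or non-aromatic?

Aromatic

The p orbitals form a continuous loop: every atom in a ring double bond is sp² and brings one electron to the p orbital; each =N– nitrogen is pyridine-type (lone pair in the sp² plane, one electron in the p orbital); the sulfur donates one lone pair from its p orbital. The ring is fully conjugated.
Counting π electrons: 4 × 2 = 8 from the double-bond units + 2 from the S atom = 10.
10 = 4(2) + 2, which satisfies Hückel's 4n+2 rule.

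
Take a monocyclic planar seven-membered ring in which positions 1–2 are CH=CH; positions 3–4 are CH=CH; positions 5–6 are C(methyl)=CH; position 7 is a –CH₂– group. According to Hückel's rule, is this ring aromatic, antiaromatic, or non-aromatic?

The CH2 position has four σ bonds — the tetrahedral CH₂ carbon is sp³ and has no p orbital in the ring π system — so the cyclic conjugation is interrupted.
A ring that is not fully conjugated cannot be aromatic or antiaromatic regardless of its π-electron count.

Non-aromatic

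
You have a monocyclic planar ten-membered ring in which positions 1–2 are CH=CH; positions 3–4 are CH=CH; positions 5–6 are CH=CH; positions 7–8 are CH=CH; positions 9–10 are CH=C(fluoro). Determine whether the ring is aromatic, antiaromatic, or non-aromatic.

Every ring atom contributes a p orbital perpendicular to the ring (the double-bond atoms are sp², each contributing one p electron), so the π system is cyclic and fully conjugated.
Adding the contributions, 5 × 2 = 10 from the 5 double-bond units.
Since 10 = 4·2 + 2, the ring meets the 4n+2 criterion.

Aromatic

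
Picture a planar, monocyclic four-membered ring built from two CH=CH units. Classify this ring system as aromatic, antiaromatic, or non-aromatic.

Antiaromatic

Check conjugation: every atom in a ring double bond is sp² and brings one electron to the p orbital — every position has a p orbital, so the cyclic π system is continuous.
Counting π electrons: 2 × 2 = 4 from the 2 double-bond units.
With 4 = 4·1 π electrons, Hückel's rule classifies the planar ring as antiaromatic.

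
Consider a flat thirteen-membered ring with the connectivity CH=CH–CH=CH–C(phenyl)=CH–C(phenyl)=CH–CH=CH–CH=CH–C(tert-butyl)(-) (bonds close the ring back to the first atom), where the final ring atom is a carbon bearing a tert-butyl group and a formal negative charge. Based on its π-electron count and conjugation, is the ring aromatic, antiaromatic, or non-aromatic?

Aromatic

Check conjugation: each doubly-bonded ring atom is sp² with one p-orbital electron; the carbanion's lone pair occupies the p orbital — every position has a p orbital, so the cyclic π system is continuous.
Counting π electrons: 6 × 2 = 12 from the double-bond units + 2 from the C(tert-butyl)(-) atom = 14.
14 = 4(3) + 2, which satisfies Hückel's 4n+2 rule.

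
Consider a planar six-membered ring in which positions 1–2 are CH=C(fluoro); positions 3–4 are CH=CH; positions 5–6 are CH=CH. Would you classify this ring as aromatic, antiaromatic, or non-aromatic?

Check conjugation: every atom in a ring double bond is sp² and brings one electron to the p orbital — every position has a p orbital, so the cyclic π system is continuous.
Adding the contributions, 3 × 2 = 6 from the 3 double-bond units.
Since 6 = 4·1 + 2, the ring meets the 4n+2 criterion.

Aromatic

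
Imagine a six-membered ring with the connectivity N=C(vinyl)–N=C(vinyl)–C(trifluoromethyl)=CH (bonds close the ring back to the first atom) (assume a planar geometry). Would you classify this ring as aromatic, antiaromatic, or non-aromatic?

Aromatic

Every ring atom contributes a p orbital perpendicular to the ring (the double-bond atoms are sp², each contributing one p electron; each =N– nitrogen is pyridine-type (lone pair in the sp² plane, one electron in the p orbital)), so the π system is cyclic and fully conjugated.
Counting π electrons: 3 × 2 = 6 from the 3 double-bond units.
6 = 4(1) + 2, which satisfies Hückel's 4n+2 rule.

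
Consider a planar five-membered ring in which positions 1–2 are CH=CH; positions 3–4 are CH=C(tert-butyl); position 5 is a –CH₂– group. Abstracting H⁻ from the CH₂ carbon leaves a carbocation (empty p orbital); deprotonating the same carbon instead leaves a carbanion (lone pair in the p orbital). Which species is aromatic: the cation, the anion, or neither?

The anion

Once that carbon is sp², every ring atom has a p orbital and both ions are fully conjugated.
Cation: 2 × 2 + 0 = 4 π electrons → 4(1), antiaromatic.
Anion: 2 × 2 + 2 = 6 π electrons → 4(1)+2, aromatic.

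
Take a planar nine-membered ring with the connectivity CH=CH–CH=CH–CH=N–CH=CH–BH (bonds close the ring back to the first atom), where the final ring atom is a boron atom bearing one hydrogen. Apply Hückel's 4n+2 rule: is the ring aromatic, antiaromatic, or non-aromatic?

Antiaromatic

Check conjugation: every atom in a ring double bond is sp² and brings one electron to the p orbital; each sp² =N– keeps its lone pair in-plane and puts one electron into the π system; the boron has an empty p orbital — every position has a p orbital, so the cyclic π system is continuous.
Tallying contributions gives 4 × 2 = 8 from the double-bond units + 0 from the BH atom = 8.
With 8 = 4·2 π electrons, Hückel's rule classifies the planar ring as antiaromatic.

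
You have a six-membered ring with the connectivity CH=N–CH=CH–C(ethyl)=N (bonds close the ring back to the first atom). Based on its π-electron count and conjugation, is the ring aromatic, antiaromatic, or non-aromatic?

The p orbitals form a continuous loop: the double-bond atoms are sp², each contributing one p electron; each sp² =N– keeps its lone pair in-plane and puts one electron into the π system. The ring is fully conjugated.
Tallying contributions gives 3 × 2 = 6 from the 3 double-bond units.
6 = 4(1) + 2, which satisfies Hückel's 4n+2 rule.

Aromatic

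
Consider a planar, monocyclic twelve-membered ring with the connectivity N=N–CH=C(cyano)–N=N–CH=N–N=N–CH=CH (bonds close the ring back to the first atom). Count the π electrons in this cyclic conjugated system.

All ring atoms are sp² and supply a p orbital to the ring (each doubly-bonded ring atom is sp² with one p-orbital electron; each sp² =N– keeps its lone pair in-plane and puts one electron into the π system); the conjugation is uninterrupted.
π-electron count: 6 × 2 = 12 from the 6 double-bond units.

12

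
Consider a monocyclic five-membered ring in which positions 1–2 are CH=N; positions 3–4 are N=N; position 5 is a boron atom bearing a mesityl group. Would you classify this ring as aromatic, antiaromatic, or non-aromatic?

Check conjugation: every atom in a ring double bond is sp² and brings one electron to the p orbital; the doubly-bonded nitrogens are pyridine-type — their lone pairs lie in the ring plane, leaving one electron in the p orbital; the boron has an empty p orbital — every position has a p orbital, so the cyclic π system is continuous.
Adding the contributions, 2 × 2 = 4 from the double-bond units + 0 from the B(mesityl) atom = 4.
A 4n π count (4, n = 1) in a planar conjugated ring means antiaromatic.

Antiaromatic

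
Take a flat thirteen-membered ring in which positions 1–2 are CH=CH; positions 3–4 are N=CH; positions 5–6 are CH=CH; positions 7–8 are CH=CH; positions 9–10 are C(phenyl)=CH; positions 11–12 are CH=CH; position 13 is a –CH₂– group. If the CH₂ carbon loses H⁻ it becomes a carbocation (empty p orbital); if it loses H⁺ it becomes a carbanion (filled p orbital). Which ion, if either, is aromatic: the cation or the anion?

The anion

In both ions every ring atom is sp² and contributes a p orbital, so both rings are fully conjugated.
Cation: 6 × 2 + 0 = 12 π electrons → 4(3), antiaromatic.
Anion: 6 × 2 + 2 = 14 π electrons → 4(3)+2, aromatic.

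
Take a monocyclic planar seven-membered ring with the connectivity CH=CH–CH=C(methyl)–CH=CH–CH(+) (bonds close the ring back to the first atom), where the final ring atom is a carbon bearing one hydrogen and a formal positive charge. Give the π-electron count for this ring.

Every ring atom contributes a p orbital perpendicular to the ring (the double-bond atoms are sp², each contributing one p electron; the carbocation has an empty p orbital), so the π system is cyclic and fully conjugated.
Counting π electrons: 3 × 2 = 6 from the double-bond units + 0 from the CH(+) atom = 6.

6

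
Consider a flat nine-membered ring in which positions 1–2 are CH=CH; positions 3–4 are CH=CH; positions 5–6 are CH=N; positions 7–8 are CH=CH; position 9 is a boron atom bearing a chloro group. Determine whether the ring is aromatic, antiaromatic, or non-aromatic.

All ring atoms are sp² and supply a p orbital to the ring (every atom in a ring double bond is sp² and brings one electron to the p orbital; each =N– nitrogen is pyridine-type (lone pair in the sp² plane, one electron in the p orbital); the boron has an empty p orbital); the conjugation is uninterrupted.
Adding the contributions, 4 × 2 = 8 from the double-bond units + 0 from the B(chloro) atom = 8.
A 4n π count (8, n = 2) in a planar conjugated ring means antiaromatic.

Antiaromatic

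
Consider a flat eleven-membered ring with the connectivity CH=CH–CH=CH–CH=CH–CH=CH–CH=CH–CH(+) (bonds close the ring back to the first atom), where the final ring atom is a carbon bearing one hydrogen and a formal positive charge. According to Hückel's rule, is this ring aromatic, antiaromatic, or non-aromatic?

All ring atoms are sp² and supply a p orbital to the ring (the double-bond atoms are sp², each contributing one p electron; the carbocation has an empty p orbital); the conjugation is uninterrupted.
π-electron count: 5 × 2 = 10 from the double-bond units + 0 from the CH(+) atom = 10.
That gives a 4n+2 count (10, n = 2).

Aromatic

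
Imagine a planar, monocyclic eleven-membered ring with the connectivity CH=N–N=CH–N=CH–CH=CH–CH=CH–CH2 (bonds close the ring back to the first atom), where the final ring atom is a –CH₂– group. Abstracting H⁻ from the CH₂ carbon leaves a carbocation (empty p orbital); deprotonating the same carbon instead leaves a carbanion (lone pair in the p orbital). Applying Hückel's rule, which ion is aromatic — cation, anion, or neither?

Both ions have a continuous loop of p orbitals — each ring atom is sp².
Cation: 5 × 2 + 0 = 10 π electrons → 4(2)+2, aromatic.
Anion: 5 × 2 + 2 = 12 π electrons → 4(3), antiaromatic.

The cation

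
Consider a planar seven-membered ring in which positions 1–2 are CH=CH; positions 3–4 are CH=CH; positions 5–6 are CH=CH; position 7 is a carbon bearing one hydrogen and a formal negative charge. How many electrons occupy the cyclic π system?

Every ring atom contributes a p orbital perpendicular to the ring (each doubly-bonded ring atom is sp² with one p-orbital electron; the carbanion's lone pair occupies the p orbital), so the π system is cyclic and fully conjugated.
Tallying contributions gives 3 × 2 = 6 from the double-bond units + 2 from the CH(-) atom = 8.

8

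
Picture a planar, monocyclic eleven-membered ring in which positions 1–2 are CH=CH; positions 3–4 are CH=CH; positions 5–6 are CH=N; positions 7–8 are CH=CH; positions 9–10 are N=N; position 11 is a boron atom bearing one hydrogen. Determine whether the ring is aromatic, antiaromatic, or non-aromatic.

Aromatic

The p orbitals form a continuous loop: the double-bond atoms are sp², each contributing one p electron; each =N– nitrogen is pyridine-type (lone pair in the sp² plane, one electron in the p orbital); the boron has an empty p orbital. The ring is fully conjugated.
Counting π electrons: 5 × 2 = 10 from the double-bond units + 0 from the BH atom = 10.
Since 10 = 4·2 + 2, the ring meets the 4n+2 criterion.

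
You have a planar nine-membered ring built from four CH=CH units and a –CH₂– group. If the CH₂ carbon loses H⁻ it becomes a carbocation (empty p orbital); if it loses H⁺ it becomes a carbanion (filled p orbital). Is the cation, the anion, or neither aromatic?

In either ion the ring is fully conjugated: every atom, including the new sp² carbon, supplies a p orbital.
Cation: 4 × 2 + 0 = 8 π electrons → 4(2), antiaromatic.
Anion: 4 × 2 + 2 = 10 π electrons → 4(2)+2, aromatic.

The anion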